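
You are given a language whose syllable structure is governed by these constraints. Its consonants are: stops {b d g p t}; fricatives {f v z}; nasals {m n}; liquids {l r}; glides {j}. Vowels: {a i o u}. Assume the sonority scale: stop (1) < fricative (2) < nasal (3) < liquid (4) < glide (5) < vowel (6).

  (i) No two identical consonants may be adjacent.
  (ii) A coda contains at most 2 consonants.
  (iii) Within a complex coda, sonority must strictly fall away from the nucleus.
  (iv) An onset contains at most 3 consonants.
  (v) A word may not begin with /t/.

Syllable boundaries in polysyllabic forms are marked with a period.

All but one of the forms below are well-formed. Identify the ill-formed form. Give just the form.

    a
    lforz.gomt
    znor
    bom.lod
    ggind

a — σ1 onset /∅/, coda /∅/ ok → well-formed
lforz.gomt — σ1 onset /lf/ (2C), coda /rz/ (4→2 falls) ok; σ2 onset /g/, coda /mt/ (3→1 falls) ok → well-formed
znor — σ1 onset /zn/ (2C), coda /r/ ok → well-formed
bom.lod — σ1 onset /b/, coda /m/ ok; σ2 onset /l/, coda /d/ ok → well-formed
ggind — violates constraint (i): adjacent identical consonants /gg/ → ill-formed

ggind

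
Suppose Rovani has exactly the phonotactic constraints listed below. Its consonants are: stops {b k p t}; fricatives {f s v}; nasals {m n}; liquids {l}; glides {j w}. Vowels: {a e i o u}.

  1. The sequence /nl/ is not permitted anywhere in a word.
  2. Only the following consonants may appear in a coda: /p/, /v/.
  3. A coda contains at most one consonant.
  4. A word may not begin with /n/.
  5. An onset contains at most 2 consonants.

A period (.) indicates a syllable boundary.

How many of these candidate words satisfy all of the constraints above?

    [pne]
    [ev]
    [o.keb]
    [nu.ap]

2

[pne] — σ1 onset /pn/ (2C), coda /∅/ ok → permitted
[ev] — σ1 onset /∅/, coda /v/ ok → permitted
[o.keb] — violates constraint 2: syllable 2 coda contains /b/, which is not a licensed coda consonant → not permitted
[nu.ap] — violates constraint 4: word begins with /n/ → not permitted
Permitted: [pne], [ev] → 2.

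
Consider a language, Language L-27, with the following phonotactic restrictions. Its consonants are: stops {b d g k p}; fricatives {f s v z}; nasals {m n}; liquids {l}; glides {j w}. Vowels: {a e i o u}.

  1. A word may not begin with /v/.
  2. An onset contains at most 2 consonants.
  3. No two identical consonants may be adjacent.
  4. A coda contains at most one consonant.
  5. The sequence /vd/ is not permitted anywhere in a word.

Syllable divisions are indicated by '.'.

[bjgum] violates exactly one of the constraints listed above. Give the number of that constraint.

2

[bjgum]: syllable 1 onset /bjg/ has 3 consonants (> 2).
This is a violation of constraint 2: "An onset contains at most 2 consonants."
The remaining constraints (1, 3, 4, 5) are satisfied.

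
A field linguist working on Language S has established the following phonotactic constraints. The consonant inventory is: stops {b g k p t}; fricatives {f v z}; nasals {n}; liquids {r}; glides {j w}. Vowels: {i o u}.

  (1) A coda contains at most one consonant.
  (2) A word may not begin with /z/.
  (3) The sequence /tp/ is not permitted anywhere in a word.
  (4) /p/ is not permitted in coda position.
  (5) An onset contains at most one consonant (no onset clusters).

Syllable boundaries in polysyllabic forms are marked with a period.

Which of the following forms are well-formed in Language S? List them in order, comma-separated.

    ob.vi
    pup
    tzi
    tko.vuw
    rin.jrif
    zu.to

ob.vi — σ1 onset /∅/, coda /b/ ok; σ2 onset /v/, coda /∅/ ok → well-formed
pup — violates constraint 4: syllable 1 coda contains /p/ → ill-formed
tzi — violates constraint 5: syllable 1 onset /tz/ has 2 consonants (> 1) → ill-formed
tko.vuw — violates constraint 5: syllable 1 onset /tk/ has 2 consonants (> 1) → ill-formed
rin.jrif — violates constraint 5: syllable 2 onset /jr/ has 2 consonants (> 1) → ill-formed
zu.to — violates constraint 2: word begins with /z/ → ill-formed

ob.vi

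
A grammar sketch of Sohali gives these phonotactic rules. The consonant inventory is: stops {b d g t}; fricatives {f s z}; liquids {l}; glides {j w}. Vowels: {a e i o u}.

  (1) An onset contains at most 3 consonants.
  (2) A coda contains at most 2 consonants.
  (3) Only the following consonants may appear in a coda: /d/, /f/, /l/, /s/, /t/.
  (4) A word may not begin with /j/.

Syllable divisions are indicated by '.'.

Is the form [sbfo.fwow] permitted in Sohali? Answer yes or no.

no

[sbfo.fwow] — violates constraint 3: syllable 2 coda contains /w/, which is not a licensed coda consonant → not permitted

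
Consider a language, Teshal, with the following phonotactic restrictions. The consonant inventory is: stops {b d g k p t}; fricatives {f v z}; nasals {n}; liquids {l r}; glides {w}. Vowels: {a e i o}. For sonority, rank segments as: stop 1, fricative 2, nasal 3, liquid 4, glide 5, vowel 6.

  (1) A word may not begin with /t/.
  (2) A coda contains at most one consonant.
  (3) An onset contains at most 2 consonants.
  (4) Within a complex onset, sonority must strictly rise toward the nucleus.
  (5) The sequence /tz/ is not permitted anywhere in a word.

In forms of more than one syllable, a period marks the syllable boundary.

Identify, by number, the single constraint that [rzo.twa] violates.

4

[rzo.twa]: syllable 1 onset /rz/: /r/ (liquid, 4) → /z/ (fricative, 2) does not rise.
This is a violation of constraint 4: "Within a complex onset, sonority must strictly rise toward the nucleus."
The remaining constraints (1, 2, 3, 5) are satisfied.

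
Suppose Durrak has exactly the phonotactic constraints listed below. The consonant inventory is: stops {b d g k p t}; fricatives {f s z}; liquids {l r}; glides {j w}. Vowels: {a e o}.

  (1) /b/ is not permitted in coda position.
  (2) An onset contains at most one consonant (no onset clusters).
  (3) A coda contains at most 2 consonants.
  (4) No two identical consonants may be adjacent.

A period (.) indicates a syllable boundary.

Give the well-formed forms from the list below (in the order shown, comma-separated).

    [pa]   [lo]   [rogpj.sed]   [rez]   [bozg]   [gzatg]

[pa] — σ1 onset /p/, coda /∅/ ok → well-formed
[lo] — σ1 onset /l/, coda /∅/ ok → well-formed
[rogpj.sed] — violates constraint 3: syllable 1 coda /gpj/ has 3 consonants (> 2) → ill-formed
[rez] — σ1 onset /r/, coda /z/ ok → well-formed
[bozg] — σ1 onset /b/, coda /zg/ (2C) ok → well-formed
[gzatg] — violates constraint 2: syllable 1 onset /gz/ has 2 consonants (> 1) → ill-formed

[pa], [lo], [rez], [bozg]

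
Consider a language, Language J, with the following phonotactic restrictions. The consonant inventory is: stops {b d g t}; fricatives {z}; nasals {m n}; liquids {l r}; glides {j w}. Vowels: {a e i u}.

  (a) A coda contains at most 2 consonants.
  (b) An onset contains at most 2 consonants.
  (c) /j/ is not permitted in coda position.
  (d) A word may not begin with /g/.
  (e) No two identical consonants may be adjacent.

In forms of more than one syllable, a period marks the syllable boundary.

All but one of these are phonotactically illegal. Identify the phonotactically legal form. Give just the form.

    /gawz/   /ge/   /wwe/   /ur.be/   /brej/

/ur.be/

/gawz/ — violates constraint (d): word begins with /g/ → phonotactically illegal
/ge/ — violates constraint (d): word begins with /g/ → phonotactically illegal
/wwe/ — violates constraint (e): adjacent identical consonants /ww/ → phonotactically illegal
/ur.be/ — σ1 onset /∅/, coda /r/ ok; σ2 onset /b/, coda /∅/ ok → phonotactically legal
/brej/ — violates constraint (c): syllable 1 coda contains /j/ → phonotactically illegal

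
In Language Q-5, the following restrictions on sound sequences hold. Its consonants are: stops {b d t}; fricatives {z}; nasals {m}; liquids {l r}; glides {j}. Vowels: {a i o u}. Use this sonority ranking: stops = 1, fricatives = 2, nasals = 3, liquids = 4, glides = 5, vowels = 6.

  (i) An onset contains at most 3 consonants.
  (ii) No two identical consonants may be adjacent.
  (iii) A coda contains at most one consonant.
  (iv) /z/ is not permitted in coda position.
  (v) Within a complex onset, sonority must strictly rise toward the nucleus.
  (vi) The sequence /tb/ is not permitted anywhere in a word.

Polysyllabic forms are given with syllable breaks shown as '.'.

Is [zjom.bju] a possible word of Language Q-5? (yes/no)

[zjom.bju] — σ1 onset /zj/ (2→5 rises), coda /m/ ok; σ2 onset /bj/ (1→5 rises), coda /∅/ ok → well-formed

yes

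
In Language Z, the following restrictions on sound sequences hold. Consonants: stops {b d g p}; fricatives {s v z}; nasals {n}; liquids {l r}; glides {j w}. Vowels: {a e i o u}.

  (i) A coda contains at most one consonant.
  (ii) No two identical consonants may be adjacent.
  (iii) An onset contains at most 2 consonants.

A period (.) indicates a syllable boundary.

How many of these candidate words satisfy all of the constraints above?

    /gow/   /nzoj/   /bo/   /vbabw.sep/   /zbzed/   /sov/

4

/gow/ — σ1 onset /g/, coda /w/ ok → phonotactically legal
/nzoj/ — σ1 onset /nz/ (2C), coda /j/ ok → phonotactically legal
/bo/ — σ1 onset /b/, coda /∅/ ok → phonotactically legal
/vbabw.sep/ — violates constraint (i): syllable 1 coda /bw/ has 2 consonants (> 1) → phonotactically illegal
/zbzed/ — violates constraint (iii): syllable 1 onset /zbz/ has 3 consonants (> 2) → phonotactically illegal
/sov/ — σ1 onset /s/, coda /v/ ok → phonotactically legal
Phonotactically legal: /gow/, /nzoj/, /bo/, /sov/ → 4.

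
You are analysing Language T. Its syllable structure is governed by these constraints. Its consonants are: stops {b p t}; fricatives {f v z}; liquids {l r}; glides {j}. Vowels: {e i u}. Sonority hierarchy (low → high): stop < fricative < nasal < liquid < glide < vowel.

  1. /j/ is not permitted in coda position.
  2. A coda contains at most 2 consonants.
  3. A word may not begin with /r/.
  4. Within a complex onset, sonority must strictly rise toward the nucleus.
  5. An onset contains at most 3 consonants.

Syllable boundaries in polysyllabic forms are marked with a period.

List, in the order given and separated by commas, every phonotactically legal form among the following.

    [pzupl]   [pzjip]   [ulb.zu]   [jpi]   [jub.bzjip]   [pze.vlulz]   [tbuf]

[pzupl], [pzjip], [ulb.zu], [jub.bzjip], [pze.vlulz]

[pzupl] — σ1 onset /pz/ (1→2 rises), coda /pl/ (2C) ok → phonotactically legal
[pzjip] — σ1 onset /pzj/ (1→2→5 rises), coda /p/ ok → phonotactically legal
[ulb.zu] — σ1 onset /∅/, coda /lb/ (2C) ok; σ2 onset /z/, coda /∅/ ok → phonotactically legal
[jpi] — violates constraint 4: syllable 1 onset /jp/: /j/ (glide, 5) → /p/ (stop, 1) does not rise → phonotactically illegal
[jub.bzjip] — σ1 onset /j/, coda /b/ ok; σ2 onset /bzj/ (1→2→5 rises), coda /p/ ok → phonotactically legal
[pze.vlulz] — σ1 onset /pz/ (1→2 rises), coda /∅/ ok; σ2 onset /vl/ (2→4 rises), coda /lz/ (2C) ok → phonotactically legal
[tbuf] — violates constraint 4: syllable 1 onset /tb/: /t/ (stop, 1) → /b/ (stop, 1) does not rise → phonotactically illegal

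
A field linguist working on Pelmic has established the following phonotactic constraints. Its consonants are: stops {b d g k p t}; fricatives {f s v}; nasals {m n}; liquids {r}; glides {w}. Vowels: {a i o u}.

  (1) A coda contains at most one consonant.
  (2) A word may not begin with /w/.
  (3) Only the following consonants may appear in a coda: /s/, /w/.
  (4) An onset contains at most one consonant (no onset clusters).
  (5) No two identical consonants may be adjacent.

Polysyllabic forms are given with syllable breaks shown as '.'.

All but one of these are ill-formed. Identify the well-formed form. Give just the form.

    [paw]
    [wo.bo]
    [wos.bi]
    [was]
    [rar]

[paw] — σ1 onset /p/, coda /w/ ok → well-formed
[wo.bo] — violates constraint 2: word begins with /w/ → ill-formed
[wos.bi] — violates constraint 2: word begins with /w/ → ill-formed
[was] — violates constraint 2: word begins with /w/ → ill-formed
[rar] — violates constraint 3: syllable 1 coda contains /r/, which is not a licensed coda consonant → ill-formed

[paw]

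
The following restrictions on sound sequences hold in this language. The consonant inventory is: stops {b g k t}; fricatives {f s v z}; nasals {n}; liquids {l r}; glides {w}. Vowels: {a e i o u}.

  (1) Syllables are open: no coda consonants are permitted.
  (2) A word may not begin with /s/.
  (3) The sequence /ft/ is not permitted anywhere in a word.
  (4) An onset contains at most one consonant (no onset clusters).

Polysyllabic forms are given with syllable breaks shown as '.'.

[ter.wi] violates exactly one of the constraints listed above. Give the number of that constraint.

1

[ter.wi]: syllable 1 coda /r/ has 1 consonant (> 0).
This is a violation of constraint 1: "Syllables are open: no coda consonants are permitted."
The remaining constraints (2, 3, 4) are satisfied.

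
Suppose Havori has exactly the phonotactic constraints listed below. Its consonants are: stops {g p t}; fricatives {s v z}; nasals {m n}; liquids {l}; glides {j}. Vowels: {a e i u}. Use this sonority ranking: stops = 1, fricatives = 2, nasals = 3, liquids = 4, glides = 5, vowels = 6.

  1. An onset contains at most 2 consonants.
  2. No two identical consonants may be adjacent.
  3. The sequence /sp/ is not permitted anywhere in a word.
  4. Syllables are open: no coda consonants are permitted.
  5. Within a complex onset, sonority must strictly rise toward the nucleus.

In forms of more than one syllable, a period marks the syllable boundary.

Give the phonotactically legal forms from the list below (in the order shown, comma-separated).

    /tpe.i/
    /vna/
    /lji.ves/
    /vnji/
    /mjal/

/vna/

/tpe.i/ — violates constraint 5: syllable 1 onset /tp/: /t/ (stop, 1) → /p/ (stop, 1) does not rise → phonotactically illegal
/vna/ — σ1 onset /vn/ (2→3 rises), coda /∅/ ok → phonotactically legal
/lji.ves/ — violates constraint 4: syllable 2 coda /s/ has 1 consonant (> 0) → phonotactically illegal
/vnji/ — violates constraint 1: syllable 1 onset /vnj/ has 3 consonants (> 2) → phonotactically illegal
/mjal/ — violates constraint 4: syllable 1 coda /l/ has 1 consonant (> 0) → phonotactically illegal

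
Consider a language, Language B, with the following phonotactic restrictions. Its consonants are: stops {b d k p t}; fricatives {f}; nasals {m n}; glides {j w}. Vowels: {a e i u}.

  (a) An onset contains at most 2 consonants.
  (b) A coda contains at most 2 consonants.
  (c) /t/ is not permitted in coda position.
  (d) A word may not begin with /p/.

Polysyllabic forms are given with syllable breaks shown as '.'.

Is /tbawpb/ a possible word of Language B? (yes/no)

/tbawpb/ — violates constraint (b): syllable 1 coda /wpb/ has 3 consonants (> 2) → phonotactically illegal

no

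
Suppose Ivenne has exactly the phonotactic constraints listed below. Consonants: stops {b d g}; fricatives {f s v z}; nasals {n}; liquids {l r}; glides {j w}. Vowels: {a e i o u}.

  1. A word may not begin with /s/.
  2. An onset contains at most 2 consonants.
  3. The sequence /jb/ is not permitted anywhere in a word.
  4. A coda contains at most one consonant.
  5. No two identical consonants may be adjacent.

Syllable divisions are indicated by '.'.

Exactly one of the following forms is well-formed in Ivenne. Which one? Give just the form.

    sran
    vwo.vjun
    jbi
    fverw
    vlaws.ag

vwo.vjun

sran — violates constraint 1: word begins with /s/ → ill-formed
vwo.vjun — σ1 onset /vw/ (2C), coda /∅/ ok; σ2 onset /vj/ (2C), coda /n/ ok → well-formed
jbi — violates constraint 3: contains banned sequence /jb/ → ill-formed
fverw — violates constraint 4: syllable 1 coda /rw/ has 2 consonants (> 1) → ill-formed
vlaws.ag — violates constraint 4: syllable 1 coda /ws/ has 2 consonants (> 1) → ill-formed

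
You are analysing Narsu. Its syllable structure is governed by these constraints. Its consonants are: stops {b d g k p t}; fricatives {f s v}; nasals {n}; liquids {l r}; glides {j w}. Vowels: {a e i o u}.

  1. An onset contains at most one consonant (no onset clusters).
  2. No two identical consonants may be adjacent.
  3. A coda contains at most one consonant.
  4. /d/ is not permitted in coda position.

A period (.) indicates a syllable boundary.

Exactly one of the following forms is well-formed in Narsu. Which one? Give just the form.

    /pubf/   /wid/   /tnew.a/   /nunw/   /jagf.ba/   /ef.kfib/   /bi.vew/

/bi.vew/

/pubf/ — violates constraint 3: syllable 1 coda /bf/ has 2 consonants (> 1) → ill-formed
/wid/ — violates constraint 4: syllable 1 coda contains /d/ → ill-formed
/tnew.a/ — violates constraint 1: syllable 1 onset /tn/ has 2 consonants (> 1) → ill-formed
/nunw/ — violates constraint 3: syllable 1 coda /nw/ has 2 consonants (> 1) → ill-formed
/jagf.ba/ — violates constraint 3: syllable 1 coda /gf/ has 2 consonants (> 1) → ill-formed
/ef.kfib/ — violates constraint 1: syllable 2 onset /kf/ has 2 consonants (> 1) → ill-formed
/bi.vew/ — σ1 onset /b/, coda /∅/ ok; σ2 onset /v/, coda /w/ ok → well-formed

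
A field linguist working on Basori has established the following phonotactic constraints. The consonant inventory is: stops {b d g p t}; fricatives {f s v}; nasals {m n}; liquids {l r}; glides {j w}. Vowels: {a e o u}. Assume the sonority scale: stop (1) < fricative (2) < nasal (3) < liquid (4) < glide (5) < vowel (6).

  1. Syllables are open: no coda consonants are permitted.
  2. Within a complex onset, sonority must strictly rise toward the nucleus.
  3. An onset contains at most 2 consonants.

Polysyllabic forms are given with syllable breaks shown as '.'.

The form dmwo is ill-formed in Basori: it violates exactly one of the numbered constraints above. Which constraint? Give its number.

dmwo: syllable 1 onset /dmw/ has 3 consonants (> 2).
This is a violation of constraint 3: "An onset contains at most 2 consonants."
The remaining constraints (1, 2) are satisfied.

3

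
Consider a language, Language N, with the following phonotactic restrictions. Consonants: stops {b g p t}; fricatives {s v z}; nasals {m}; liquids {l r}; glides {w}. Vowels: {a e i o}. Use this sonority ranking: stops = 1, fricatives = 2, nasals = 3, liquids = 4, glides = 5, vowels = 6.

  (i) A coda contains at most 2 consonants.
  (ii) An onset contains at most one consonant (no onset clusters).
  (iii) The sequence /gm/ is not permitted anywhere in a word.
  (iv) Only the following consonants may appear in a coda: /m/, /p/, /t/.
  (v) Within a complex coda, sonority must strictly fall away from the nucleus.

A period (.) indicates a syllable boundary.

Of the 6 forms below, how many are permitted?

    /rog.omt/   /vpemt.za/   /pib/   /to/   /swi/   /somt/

/rog.omt/ — violates constraint (iv): syllable 1 coda contains /g/, which is not a licensed coda consonant → not permitted
/vpemt.za/ — violates constraint (ii): syllable 1 onset /vp/ has 2 consonants (> 1) → not permitted
/pib/ — violates constraint (iv): syllable 1 coda contains /b/, which is not a licensed coda consonant → not permitted
/to/ — σ1 onset /t/, coda /∅/ ok → permitted
/swi/ — violates constraint (ii): syllable 1 onset /sw/ has 2 consonants (> 1) → not permitted
/somt/ — σ1 onset /s/, coda /mt/ (3→1 falls) ok → permitted
Permitted: /to/, /somt/ → 2.

2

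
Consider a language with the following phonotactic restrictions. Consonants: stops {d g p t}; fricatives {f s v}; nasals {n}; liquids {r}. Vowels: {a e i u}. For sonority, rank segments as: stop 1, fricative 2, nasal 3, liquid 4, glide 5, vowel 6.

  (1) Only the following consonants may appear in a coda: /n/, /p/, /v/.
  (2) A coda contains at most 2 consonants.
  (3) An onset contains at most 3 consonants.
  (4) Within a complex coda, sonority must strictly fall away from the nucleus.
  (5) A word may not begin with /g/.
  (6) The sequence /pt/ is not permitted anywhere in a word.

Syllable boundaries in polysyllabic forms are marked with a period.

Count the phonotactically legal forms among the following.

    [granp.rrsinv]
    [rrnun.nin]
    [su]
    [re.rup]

3

[granp.rrsinv] — violates constraint 5: word begins with /g/ → phonotactically illegal
[rrnun.nin] — σ1 onset /rrn/ (3C), coda /n/ ok; σ2 onset /n/, coda /n/ ok → phonotactically legal
[su] — σ1 onset /s/, coda /∅/ ok → phonotactically legal
[re.rup] — σ1 onset /r/, coda /∅/ ok; σ2 onset /r/, coda /p/ ok → phonotactically legal
Phonotactically legal: [rrnun.nin], [su], [re.rup] → 3.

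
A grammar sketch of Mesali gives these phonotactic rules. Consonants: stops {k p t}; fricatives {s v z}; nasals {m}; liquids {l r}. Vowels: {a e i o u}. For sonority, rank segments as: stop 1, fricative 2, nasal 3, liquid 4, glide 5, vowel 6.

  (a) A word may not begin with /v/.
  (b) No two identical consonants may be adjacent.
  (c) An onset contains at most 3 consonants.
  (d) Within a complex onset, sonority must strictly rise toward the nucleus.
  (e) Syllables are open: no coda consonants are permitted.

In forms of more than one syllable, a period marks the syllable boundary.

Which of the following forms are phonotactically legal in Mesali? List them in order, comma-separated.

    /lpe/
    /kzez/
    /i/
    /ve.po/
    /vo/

/i/

/lpe/ — violates constraint (d): syllable 1 onset /lp/: /l/ (liquid, 4) → /p/ (stop, 1) does not rise → phonotactically illegal
/kzez/ — violates constraint (e): syllable 1 coda /z/ has 1 consonant (> 0) → phonotactically illegal
/i/ — σ1 onset /∅/, coda /∅/ ok → phonotactically legal
/ve.po/ — violates constraint (a): word begins with /v/ → phonotactically illegal
/vo/ — violates constraint (a): word begins with /v/ → phonotactically illegal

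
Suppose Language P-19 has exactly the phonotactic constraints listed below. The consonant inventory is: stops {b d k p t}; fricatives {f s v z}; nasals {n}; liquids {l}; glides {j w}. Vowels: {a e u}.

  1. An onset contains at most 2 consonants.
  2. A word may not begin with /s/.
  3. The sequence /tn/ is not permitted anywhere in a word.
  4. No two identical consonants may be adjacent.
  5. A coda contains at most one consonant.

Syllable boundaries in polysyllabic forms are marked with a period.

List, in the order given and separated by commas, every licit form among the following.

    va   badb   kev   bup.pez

va, kev

va — σ1 onset /v/, coda /∅/ ok → licit
badb — violates constraint 5: syllable 1 coda /db/ has 2 consonants (> 1) → illicit
kev — σ1 onset /k/, coda /v/ ok → licit
bup.pez — violates constraint 4: adjacent identical consonants /pp/ → illicit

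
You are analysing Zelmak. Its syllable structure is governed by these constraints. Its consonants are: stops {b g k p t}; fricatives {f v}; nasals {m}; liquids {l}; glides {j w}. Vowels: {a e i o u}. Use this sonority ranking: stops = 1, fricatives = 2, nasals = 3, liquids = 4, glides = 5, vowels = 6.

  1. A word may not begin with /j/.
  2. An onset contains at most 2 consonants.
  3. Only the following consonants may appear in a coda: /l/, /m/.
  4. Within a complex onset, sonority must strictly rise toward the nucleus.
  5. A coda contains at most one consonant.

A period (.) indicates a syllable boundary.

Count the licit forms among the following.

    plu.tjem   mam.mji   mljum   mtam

plu.tjem — σ1 onset /pl/ (1→4 rises), coda /∅/ ok; σ2 onset /tj/ (1→5 rises), coda /m/ ok → licit
mam.mji — σ1 onset /m/, coda /m/ ok; σ2 onset /mj/ (3→5 rises), coda /∅/ ok → licit
mljum — violates constraint 2: syllable 1 onset /mlj/ has 3 consonants (> 2) → illicit
mtam — violates constraint 4: syllable 1 onset /mt/: /m/ (nasal, 3) → /t/ (stop, 1) does not rise → illicit
Licit: plu.tjem, mam.mji → 2.

2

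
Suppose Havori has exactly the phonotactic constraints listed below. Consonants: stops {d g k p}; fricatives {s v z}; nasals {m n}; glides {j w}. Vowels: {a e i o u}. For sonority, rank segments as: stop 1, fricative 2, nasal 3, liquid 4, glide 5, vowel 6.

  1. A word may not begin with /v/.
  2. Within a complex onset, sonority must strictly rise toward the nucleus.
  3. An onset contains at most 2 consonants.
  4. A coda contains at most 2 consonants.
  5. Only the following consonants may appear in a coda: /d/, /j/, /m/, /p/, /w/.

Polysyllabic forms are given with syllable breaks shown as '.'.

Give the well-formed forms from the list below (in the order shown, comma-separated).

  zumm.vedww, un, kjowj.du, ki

kjowj.du, ki

zumm.vedww — violates constraint 4: syllable 2 coda /dww/ has 3 consonants (> 2) → ill-formed
un — violates constraint 5: syllable 1 coda contains /n/, which is not a licensed coda consonant → ill-formed
kjowj.du — σ1 onset /kj/ (1→5 rises), coda /wj/ (2C) ok; σ2 onset /d/, coda /∅/ ok → well-formed
ki — σ1 onset /k/, coda /∅/ ok → well-formed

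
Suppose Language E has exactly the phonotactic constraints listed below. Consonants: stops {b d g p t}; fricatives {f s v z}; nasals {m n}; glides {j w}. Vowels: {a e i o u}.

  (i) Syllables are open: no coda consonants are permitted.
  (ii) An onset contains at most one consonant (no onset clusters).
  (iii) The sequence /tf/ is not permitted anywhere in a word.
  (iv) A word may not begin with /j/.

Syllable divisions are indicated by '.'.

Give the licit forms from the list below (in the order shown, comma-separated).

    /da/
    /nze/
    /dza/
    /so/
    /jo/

/da/, /so/

/da/ — σ1 onset /d/, coda /∅/ ok → licit
/nze/ — violates constraint (ii): syllable 1 onset /nz/ has 2 consonants (> 1) → illicit
/dza/ — violates constraint (ii): syllable 1 onset /dz/ has 2 consonants (> 1) → illicit
/so/ — σ1 onset /s/, coda /∅/ ok → licit
/jo/ — violates constraint (iv): word begins with /j/ → illicit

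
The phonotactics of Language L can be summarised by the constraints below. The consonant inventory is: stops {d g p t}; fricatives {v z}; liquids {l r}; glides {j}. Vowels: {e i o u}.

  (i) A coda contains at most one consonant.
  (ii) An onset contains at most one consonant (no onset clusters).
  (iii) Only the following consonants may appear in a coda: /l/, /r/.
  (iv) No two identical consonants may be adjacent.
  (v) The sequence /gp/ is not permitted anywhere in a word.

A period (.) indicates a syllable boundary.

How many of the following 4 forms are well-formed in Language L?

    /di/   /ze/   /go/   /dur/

/di/ — σ1 onset /d/, coda /∅/ ok → well-formed
/ze/ — σ1 onset /z/, coda /∅/ ok → well-formed
/go/ — σ1 onset /g/, coda /∅/ ok → well-formed
/dur/ — σ1 onset /d/, coda /r/ ok → well-formed
Well-formed: /di/, /ze/, /go/, /dur/ → 4.

4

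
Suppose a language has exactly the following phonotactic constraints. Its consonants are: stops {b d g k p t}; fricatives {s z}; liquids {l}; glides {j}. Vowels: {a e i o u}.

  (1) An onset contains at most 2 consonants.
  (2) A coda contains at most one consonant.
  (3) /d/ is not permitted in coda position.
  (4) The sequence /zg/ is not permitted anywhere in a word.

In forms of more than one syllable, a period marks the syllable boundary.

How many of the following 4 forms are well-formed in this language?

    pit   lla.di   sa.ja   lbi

4

pit — σ1 onset /p/, coda /t/ ok → well-formed
lla.di — σ1 onset /ll/ (2C), coda /∅/ ok; σ2 onset /d/, coda /∅/ ok → well-formed
sa.ja — σ1 onset /s/, coda /∅/ ok; σ2 onset /j/, coda /∅/ ok → well-formed
lbi — σ1 onset /lb/ (2C), coda /∅/ ok → well-formed
Well-formed: pit, lla.di, sa.ja, lbi → 4.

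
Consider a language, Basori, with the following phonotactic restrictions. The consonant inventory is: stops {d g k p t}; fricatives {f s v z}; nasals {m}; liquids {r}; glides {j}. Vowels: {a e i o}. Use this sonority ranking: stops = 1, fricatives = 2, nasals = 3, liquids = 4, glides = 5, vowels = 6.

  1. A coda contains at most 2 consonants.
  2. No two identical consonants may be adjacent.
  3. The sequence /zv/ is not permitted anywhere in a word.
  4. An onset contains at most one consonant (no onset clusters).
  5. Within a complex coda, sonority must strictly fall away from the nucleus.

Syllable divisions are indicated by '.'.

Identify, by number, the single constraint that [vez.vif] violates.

[vez.vif]: contains banned sequence /zv/.
This is a violation of constraint 3: "The sequence /zv/ is not permitted anywhere in a word."
The remaining constraints (1, 2, 4, 5) are satisfied.

3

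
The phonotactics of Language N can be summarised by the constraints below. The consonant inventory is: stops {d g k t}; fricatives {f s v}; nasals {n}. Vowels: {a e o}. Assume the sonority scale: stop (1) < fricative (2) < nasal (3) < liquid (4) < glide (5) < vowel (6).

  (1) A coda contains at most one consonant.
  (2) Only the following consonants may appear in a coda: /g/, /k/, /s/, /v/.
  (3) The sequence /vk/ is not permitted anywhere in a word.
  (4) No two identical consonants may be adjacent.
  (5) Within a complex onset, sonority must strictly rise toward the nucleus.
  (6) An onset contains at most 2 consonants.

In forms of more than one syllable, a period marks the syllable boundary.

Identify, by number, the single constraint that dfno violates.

6

dfno: syllable 1 onset /dfn/ has 3 consonants (> 2).
This is a violation of constraint 6: "An onset contains at most 2 consonants."
The remaining constraints (1, 2, 3, 4, 5) are satisfied.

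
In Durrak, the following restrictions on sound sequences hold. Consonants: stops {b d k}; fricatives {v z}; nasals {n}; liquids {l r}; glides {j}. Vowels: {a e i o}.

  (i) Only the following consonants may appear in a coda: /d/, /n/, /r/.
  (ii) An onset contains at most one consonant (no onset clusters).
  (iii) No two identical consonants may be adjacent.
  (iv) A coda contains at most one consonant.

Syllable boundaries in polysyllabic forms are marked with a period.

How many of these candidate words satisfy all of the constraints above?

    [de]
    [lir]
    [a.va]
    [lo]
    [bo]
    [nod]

6

[de] — σ1 onset /d/, coda /∅/ ok → permitted
[lir] — σ1 onset /l/, coda /r/ ok → permitted
[a.va] — σ1 onset /∅/, coda /∅/ ok; σ2 onset /v/, coda /∅/ ok → permitted
[lo] — σ1 onset /l/, coda /∅/ ok → permitted
[bo] — σ1 onset /b/, coda /∅/ ok → permitted
[nod] — σ1 onset /n/, coda /d/ ok → permitted
Permitted: [de], [lir], [a.va], [lo], [bo], [nod] → 6.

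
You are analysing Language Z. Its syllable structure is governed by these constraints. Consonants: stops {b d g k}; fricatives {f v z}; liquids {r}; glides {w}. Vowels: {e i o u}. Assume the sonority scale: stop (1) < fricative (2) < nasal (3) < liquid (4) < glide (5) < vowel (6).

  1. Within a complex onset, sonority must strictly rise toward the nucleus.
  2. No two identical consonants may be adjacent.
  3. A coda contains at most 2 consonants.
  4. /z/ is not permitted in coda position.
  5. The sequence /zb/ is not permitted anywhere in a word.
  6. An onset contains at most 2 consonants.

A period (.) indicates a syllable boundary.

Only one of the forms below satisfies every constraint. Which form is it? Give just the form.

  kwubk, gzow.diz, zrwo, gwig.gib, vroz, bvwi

kwubk

kwubk — σ1 onset /kw/ (1→5 rises), coda /bk/ (2C) ok → well-formed
gzow.diz — violates constraint 4: syllable 2 coda contains /z/ → ill-formed
zrwo — violates constraint 6: syllable 1 onset /zrw/ has 3 consonants (> 2) → ill-formed
gwig.gib — violates constraint 2: adjacent identical consonants /gg/ → ill-formed
vroz — violates constraint 4: syllable 1 coda contains /z/ → ill-formed
bvwi — violates constraint 6: syllable 1 onset /bvw/ has 3 consonants (> 2) → ill-formed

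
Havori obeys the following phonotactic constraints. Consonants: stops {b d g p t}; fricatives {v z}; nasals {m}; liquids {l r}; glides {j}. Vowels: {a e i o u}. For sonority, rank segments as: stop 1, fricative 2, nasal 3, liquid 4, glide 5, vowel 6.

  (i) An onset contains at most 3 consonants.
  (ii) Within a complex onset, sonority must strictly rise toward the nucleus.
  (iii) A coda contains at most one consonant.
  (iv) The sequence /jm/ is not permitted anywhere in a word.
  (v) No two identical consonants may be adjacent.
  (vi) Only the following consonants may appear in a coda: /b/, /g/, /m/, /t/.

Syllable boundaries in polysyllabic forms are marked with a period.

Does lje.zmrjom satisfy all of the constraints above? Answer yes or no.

lje.zmrjom — violates constraint (i): syllable 2 onset /zmrj/ has 4 consonants (> 3) → ill-formed

no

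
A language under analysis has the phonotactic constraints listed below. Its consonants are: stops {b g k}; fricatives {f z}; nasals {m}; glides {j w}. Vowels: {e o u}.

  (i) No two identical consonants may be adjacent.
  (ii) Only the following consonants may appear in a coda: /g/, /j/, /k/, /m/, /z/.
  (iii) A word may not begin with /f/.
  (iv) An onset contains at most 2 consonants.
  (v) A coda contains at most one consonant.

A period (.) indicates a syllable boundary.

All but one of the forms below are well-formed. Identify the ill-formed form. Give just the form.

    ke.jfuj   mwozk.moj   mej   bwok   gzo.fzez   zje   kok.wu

mwozk.moj

ke.jfuj — σ1 onset /k/, coda /∅/ ok; σ2 onset /jf/ (2C), coda /j/ ok → well-formed
mwozk.moj — violates constraint (v): syllable 1 coda /zk/ has 2 consonants (> 1) → ill-formed
mej — σ1 onset /m/, coda /j/ ok → well-formed
bwok — σ1 onset /bw/ (2C), coda /k/ ok → well-formed
gzo.fzez — σ1 onset /gz/ (2C), coda /∅/ ok; σ2 onset /fz/ (2C), coda /z/ ok → well-formed
zje — σ1 onset /zj/ (2C), coda /∅/ ok → well-formed
kok.wu — σ1 onset /k/, coda /k/ ok; σ2 onset /w/, coda /∅/ ok → well-formed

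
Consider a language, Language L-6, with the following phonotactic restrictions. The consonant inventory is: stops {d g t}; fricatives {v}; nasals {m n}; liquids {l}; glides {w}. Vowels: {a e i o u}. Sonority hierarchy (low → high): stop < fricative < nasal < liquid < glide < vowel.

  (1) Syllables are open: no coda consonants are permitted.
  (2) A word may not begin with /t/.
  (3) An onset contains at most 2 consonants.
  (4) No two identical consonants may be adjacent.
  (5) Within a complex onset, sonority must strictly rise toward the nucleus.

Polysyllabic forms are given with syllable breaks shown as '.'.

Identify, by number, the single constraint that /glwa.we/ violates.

/glwa.we/: syllable 1 onset /glw/ has 3 consonants (> 2).
This is a violation of constraint 3: "An onset contains at most 2 consonants."
The remaining constraints (1, 2, 4, 5) are satisfied.

3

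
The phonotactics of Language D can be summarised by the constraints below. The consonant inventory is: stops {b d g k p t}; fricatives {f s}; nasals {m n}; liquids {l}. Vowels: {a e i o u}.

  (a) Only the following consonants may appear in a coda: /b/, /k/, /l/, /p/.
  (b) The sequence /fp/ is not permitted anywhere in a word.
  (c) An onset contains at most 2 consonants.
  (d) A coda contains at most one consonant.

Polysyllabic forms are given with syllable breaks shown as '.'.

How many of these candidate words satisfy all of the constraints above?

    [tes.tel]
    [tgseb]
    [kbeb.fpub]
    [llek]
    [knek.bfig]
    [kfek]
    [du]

[tes.tel] — violates constraint (a): syllable 1 coda contains /s/, which is not a licensed coda consonant → ill-formed
[tgseb] — violates constraint (c): syllable 1 onset /tgs/ has 3 consonants (> 2) → ill-formed
[kbeb.fpub] — violates constraint (b): contains banned sequence /fp/ → ill-formed
[llek] — σ1 onset /ll/ (2C), coda /k/ ok → well-formed
[knek.bfig] — violates constraint (a): syllable 2 coda contains /g/, which is not a licensed coda consonant → ill-formed
[kfek] — σ1 onset /kf/ (2C), coda /k/ ok → well-formed
[du] — σ1 onset /d/, coda /∅/ ok → well-formed
Well-formed: [llek], [kfek], [du] → 3.

3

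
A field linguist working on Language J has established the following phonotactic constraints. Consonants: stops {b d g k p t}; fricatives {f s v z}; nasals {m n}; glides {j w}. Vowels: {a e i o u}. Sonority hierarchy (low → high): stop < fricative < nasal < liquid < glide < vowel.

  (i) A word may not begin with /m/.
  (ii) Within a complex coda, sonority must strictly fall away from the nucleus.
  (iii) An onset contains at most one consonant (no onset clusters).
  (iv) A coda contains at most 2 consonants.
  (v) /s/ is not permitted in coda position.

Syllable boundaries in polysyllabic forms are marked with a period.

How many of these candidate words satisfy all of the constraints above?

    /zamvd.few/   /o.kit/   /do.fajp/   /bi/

/zamvd.few/ — violates constraint (iv): syllable 1 coda /mvd/ has 3 consonants (> 2) → illicit
/o.kit/ — σ1 onset /∅/, coda /∅/ ok; σ2 onset /k/, coda /t/ ok → licit
/do.fajp/ — σ1 onset /d/, coda /∅/ ok; σ2 onset /f/, coda /jp/ (5→1 falls) ok → licit
/bi/ — σ1 onset /b/, coda /∅/ ok → licit
Licit: /o.kit/, /do.fajp/, /bi/ → 3.

3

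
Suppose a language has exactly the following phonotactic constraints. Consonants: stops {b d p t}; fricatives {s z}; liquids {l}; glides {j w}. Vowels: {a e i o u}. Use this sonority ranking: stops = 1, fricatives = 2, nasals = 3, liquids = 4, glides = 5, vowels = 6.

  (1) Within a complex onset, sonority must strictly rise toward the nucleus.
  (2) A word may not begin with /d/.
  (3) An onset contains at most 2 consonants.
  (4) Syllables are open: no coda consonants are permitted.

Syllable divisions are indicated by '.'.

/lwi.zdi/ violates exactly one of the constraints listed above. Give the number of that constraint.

1

/lwi.zdi/: syllable 2 onset /zd/: /z/ (fricative, 2) → /d/ (stop, 1) does not rise.
This is a violation of constraint 1: "Within a complex onset, sonority must strictly rise toward the nucleus."
The remaining constraints (2, 3, 4) are satisfied.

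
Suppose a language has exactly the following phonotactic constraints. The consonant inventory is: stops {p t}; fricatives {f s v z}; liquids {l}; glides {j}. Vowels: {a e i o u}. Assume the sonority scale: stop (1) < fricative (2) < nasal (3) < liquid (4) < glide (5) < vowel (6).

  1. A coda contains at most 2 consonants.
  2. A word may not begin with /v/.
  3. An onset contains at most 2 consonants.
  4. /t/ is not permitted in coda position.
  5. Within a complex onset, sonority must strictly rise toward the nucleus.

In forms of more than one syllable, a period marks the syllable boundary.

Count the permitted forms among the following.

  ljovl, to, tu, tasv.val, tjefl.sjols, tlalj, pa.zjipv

ljovl — σ1 onset /lj/ (4→5 rises), coda /vl/ (2C) ok → permitted
to — σ1 onset /t/, coda /∅/ ok → permitted
tu — σ1 onset /t/, coda /∅/ ok → permitted
tasv.val — σ1 onset /t/, coda /sv/ (2C) ok; σ2 onset /v/, coda /l/ ok → permitted
tjefl.sjols — σ1 onset /tj/ (1→5 rises), coda /fl/ (2C) ok; σ2 onset /sj/ (2→5 rises), coda /ls/ (2C) ok → permitted
tlalj — σ1 onset /tl/ (1→4 rises), coda /lj/ (2C) ok → permitted
pa.zjipv — σ1 onset /p/, coda /∅/ ok; σ2 onset /zj/ (2→5 rises), coda /pv/ (2C) ok → permitted
Permitted: ljovl, to, tu, tasv.val, tjefl.sjols, tlalj, pa.zjipv → 7.

7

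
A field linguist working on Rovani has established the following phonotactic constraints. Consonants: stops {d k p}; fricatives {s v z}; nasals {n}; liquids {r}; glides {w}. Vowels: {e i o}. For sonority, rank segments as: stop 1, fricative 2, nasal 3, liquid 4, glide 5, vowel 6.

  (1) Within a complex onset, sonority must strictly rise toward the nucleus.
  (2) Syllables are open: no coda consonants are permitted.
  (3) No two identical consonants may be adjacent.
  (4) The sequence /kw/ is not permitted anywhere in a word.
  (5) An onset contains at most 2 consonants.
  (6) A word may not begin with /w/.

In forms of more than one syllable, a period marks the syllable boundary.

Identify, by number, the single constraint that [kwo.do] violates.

[kwo.do]: contains banned sequence /kw/.
This is a violation of constraint 4: "The sequence /kw/ is not permitted anywhere in a word."
The remaining constraints (1, 2, 3, 5, 6) are satisfied.

4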